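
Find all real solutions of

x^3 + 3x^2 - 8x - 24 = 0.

Possible rational roots are divisors of -24. Testing x = -3 gives 0, so (x + 3) is a factor.
Divide: x^3 + 3x^2 - 8x - 24 = (x + 3)(x^2 - 8).
Apply the quadratic formula to x^2 - 8 = 0: x = (0 +/- sqrt(32))/2, i.e. x ~= 2.8284 or x ~= -2.8284.

x = -3 or x = -2.8284 or x = 2.8284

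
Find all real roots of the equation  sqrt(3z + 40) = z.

Square both sides: 3z + 40 = (z)^2.
Expand and rearrange: z^2 - 3z - 40 = 0.
Solving gives z = 8 or z = -5.
Check each candidate in the original equation:
  z = 8: sqrt(64) = 8, while z = 8 — valid.
  z = -5: sqrt(25) = 5, while z = -5 — extraneous.

z = 8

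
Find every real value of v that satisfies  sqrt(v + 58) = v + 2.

v = 6

Square both sides: v + 58 = (v + 2)^2.
Expand and rearrange: v^2 + 3v - 54 = 0.
Solving gives v = 6 or v = -9.
Check each candidate in the original equation:
  v = 6: sqrt(64) = 8, while v + 2 = 8 — valid.
  v = -9: sqrt(49) = 7, while v + 2 = -7 — extraneous.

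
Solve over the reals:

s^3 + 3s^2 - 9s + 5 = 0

s = -5 or s = 1

Possible rational roots are divisors of 5. Testing s = -5 gives 0, so (s + 5) is a factor.
Divide: s^3 + 3s^2 - 9s + 5 = (s + 5)(s^2 - 2s + 1).
The quadratic has the repeated root s = 1.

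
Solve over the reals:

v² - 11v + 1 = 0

Discriminant: (-11)² − 4·1·1 = 117.
Quadratic formula: v = (11 ± √117) / 2.
So v = 3·√(13)/2 + 11/2 ≈ 10.9083 or v = 11/2 - 3·√(13)/2 ≈ 0.0917.

v = 0.0917 or v = 10.9083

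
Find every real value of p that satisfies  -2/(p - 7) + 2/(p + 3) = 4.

Multiply both sides by (p - 7)(p + 3):
-2(p + 3) + 2(p - 7) = 4(p - 7)(p + 3).
Expand and collect terms: 4p² - 16p - 64 = 0.
By the quadratic formula, p = (16 ± √1280) / 8, so p ≈ 6.4721 or p ≈ -2.4721.
Neither value makes a denominator zero (p ≠ 7, p ≠ -3), so both are valid.

p = -2.4721 or p = 6.4721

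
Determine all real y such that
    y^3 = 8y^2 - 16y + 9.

Rearrange: y^3 - 8y^2 + 16y - 9 = 0.
Possible rational roots are divisors of -9. Testing y = 1 gives 0, so (y - 1) is a factor.
Divide: y^3 - 8y^2 + 16y - 9 = (y - 1)(y^2 - 7y + 9).
Apply the quadratic formula to y^2 - 7y + 9 = 0: y = (7 +/- sqrt(13))/2, i.e. y ~= 5.3028 or y ~= 1.6972.

y = 1 or y = 1.6972 or y = 5.3028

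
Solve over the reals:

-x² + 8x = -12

x = -1.2915 or x = 9.2915

Rearrange to standard form: -x² + 8x + 12 = 0.
Discriminant: (8)² − 4·(-1)·12 = 112.
Quadratic formula: x = (-8 ± √112) / (-2).
So x = 4 - 2·√(7) ≈ -1.2915 or x = 4 + 2·√(7) ≈ 9.2915.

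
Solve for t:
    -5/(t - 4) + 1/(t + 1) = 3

Multiply both sides by (t - 4)(t + 1):
-5(t + 1) + (t - 4) = 3(t - 4)(t + 1).
Expand and collect terms: 3t² - 5t - 3 = 0.
By the quadratic formula, t = (5 ± √61) / 6, so t ≈ 2.135 or t ≈ -0.4684.
Neither value makes a denominator zero (t ≠ 4, t ≠ -1), so both are valid.

t = -0.4684 or t = 2.135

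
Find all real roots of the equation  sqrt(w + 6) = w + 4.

Square both sides: w + 6 = (w + 4)^2.
Expand and rearrange: w^2 + 7w + 10 = 0.
Solving gives w = -2 or w = -5.
Check each candidate in the original equation:
  w = -2: sqrt(4) = 2, while w + 4 = 2 — valid.
  w = -5: sqrt(1) = 1, while w + 4 = -1 — extraneous.

w = -2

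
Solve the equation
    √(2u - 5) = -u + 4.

Square both sides: 2u - 5 = (-u + 4)².
Expand and rearrange: u² - 10u + 21 = 0.
Solving gives u = 7 or u = 3.
Check each candidate in the original equation:
  u = 7: √(9) = 3, while -u + 4 = -3 — extraneous.
  u = 3: √(1) = 1, while -u + 4 = 1 — valid.

u = 3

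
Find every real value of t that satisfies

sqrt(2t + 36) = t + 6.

t = 0

Square both sides: 2t + 36 = (t + 6)^2.
Expand and rearrange: t^2 + 10t = 0.
Solving gives t = 0 or t = -10.
Check each candidate in the original equation:
  t = 0: sqrt(36) = 6, while t + 6 = 6 — valid.
  t = -10: sqrt(16) = 4, while t + 6 = -4 — extraneous.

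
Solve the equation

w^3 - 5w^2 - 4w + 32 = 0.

Possible rational roots are divisors of 32. Testing w = 4 gives 0, so (w - 4) is a factor.
Divide: w^3 - 5w^2 - 4w + 32 = (w - 4)(w^2 - w - 8).
Apply the quadratic formula to w^2 - w - 8 = 0: w = (1 +/- sqrt(33))/2, i.e. w ~= 3.3723 or w ~= -2.3723.

w = -2.3723 or w = 3.3723 or w = 4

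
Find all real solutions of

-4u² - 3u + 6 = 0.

u = -1.6559 or u = 0.9059

Discriminant: (-3)² − 4·(-4)·6 = 105.
Quadratic formula: u = (3 ± √105) / (-8).
So u = -√(105)/8 - 3/8 ≈ -1.6559 or u = -3/8 + √(105)/8 ≈ 0.9059.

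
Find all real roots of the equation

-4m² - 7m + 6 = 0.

m = -2.3802 or m = 0.6302

Discriminant: (-7)² − 4·(-4)·6 = 145.
Quadratic formula: m = (7 ± √145) / (-8).
So m = -√(145)/8 - 7/8 ≈ -2.3802 or m = -7/8 + √(145)/8 ≈ 0.6302.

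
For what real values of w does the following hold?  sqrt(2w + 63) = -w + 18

Square both sides: 2w + 63 = (-w + 18)^2.
Expand and rearrange: w^2 - 38w + 261 = 0.
Solving gives w = 29 or w = 9.
Check each candidate in the original equation:
  w = 29: sqrt(121) = 11, while -w + 18 = -11 — extraneous.
  w = 9: sqrt(81) = 9, while -w + 18 = 9 — valid.

w = 9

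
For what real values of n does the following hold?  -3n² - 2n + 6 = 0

n = -1.7863 or n = 1.1196

Discriminant: (-2)² − 4·(-3)·6 = 76.
Quadratic formula: n = (2 ± √76) / (-6).
So n = -√(19)/3 - 1/3 ≈ -1.7863 or n = -1/3 + √(19)/3 ≈ 1.1196.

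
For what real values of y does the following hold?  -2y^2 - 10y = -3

y = -5.2839 or y = 0.2839

Rearrange to standard form: -2y^2 - 10y + 3 = 0.
Discriminant: (-10)^2 - 4*(-2)*3 = 124.
Quadratic formula: y = (10 +/- sqrt(124)) / (-4).
So y = -sqrt(31)/2 - 5/2 ~= -5.2839 or y = -5/2 + sqrt(31)/2 ~= 0.2839.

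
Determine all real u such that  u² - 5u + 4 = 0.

u = 1 or u = 4

Factor: (u - 4)(u - 1) = 0.
So u = 4 or u = 1.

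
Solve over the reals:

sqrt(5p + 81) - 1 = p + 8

Isolate the radical: sqrt(5p + 81) = p + 9.
Square both sides: 5p + 81 = (p + 9)^2.
Expand and rearrange: p^2 + 13p = 0.
Solving gives p = 0 or p = -13.
Check each candidate in the original equation:
  p = 0: sqrt(81) = 9, while p + 9 = 9 — valid.
  p = -13: sqrt(16) = 4, while p + 9 = -4 — extraneous.

p = 0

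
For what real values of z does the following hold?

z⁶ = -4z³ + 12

Let u = z³. The equation becomes u² + 4u - 12 = 0.
Factor: (u + 6)(u - 2) = 0, so u = -6 or u = 2.
z³ = -6 gives z = -∛(6) ≈ -1.8171.
z³ = 2 gives z = ∛(2) ≈ 1.2599.

z = -1.8171 or z = 1.2599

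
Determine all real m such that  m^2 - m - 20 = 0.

Factor: (m - 5)(m + 4) = 0.
So m = 5 or m = -4.

m = -4 or m = 5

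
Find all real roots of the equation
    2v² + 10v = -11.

Rearrange to standard form: 2v² + 10v + 11 = 0.
Discriminant: (10)² − 4·2·11 = 12.
Quadratic formula: v = (-10 ± √12) / 4.
So v = -5/2 + √(3)/2 ≈ -1.634 or v = -5/2 - √(3)/2 ≈ -3.366.

v = -3.366 or v = -1.634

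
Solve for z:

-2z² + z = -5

Rearrange to standard form: -2z² + z + 5 = 0.
Discriminant: (1)² − 4·(-2)·5 = 41.
Quadratic formula: z = (-1 ± √41) / (-4).
So z = 1/4 - √(41)/4 ≈ -1.3508 or z = 1/4 + √(41)/4 ≈ 1.8508.

z = -1.3508 or z = 1.8508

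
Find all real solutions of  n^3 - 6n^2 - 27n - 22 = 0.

Possible rational roots are divisors of -22. Testing n = -2 gives 0, so (n + 2) is a factor.
Divide: n^3 - 6n^2 - 27n - 22 = (n + 2)(n^2 - 8n - 11).
Apply the quadratic formula to n^2 - 8n - 11 = 0: n = (8 +/- sqrt(108))/2, i.e. n ~= 9.1962 or n ~= -1.1962.

n = -2 or n = -1.1962 or n = 9.1962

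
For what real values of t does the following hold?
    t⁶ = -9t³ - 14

t = -1.9129 or t = -1.2599

Let u = t³. The equation becomes u² + 9u + 14 = 0.
Factor: (u + 7)(u + 2) = 0, so u = -7 or u = -2.
t³ = -7 gives t = -∛(7) ≈ -1.9129.
t³ = -2 gives t = -∛(2) ≈ -1.2599.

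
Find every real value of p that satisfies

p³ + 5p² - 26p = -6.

p = -8.2426 or p = 0.2426 or p = 3

Rearrange: p³ + 5p² - 26p + 6 = 0.
Possible rational roots are divisors of 6. Testing p = 3 gives 0, so (p - 3) is a factor.
Divide: p³ + 5p² - 26p + 6 = (p - 3)(p² + 8p - 2).
Apply the quadratic formula to p² + 8p - 2 = 0: p = (-8 ± √72)/2, i.e. p ≈ 0.2426 or p ≈ -8.2426.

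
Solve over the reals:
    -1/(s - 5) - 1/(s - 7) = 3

Multiply both sides by (s - 5)(s - 7):
-(s - 7) - (s - 5) = 3(s - 5)(s - 7).
Expand and collect terms: 3s² - 34s + 93 = 0.
By the quadratic formula, s = (34 ± √40) / 6, so s ≈ 6.7208 or s ≈ 4.6126.
Neither value makes a denominator zero (s ≠ 5, s ≠ 7), so both are valid.

s = 4.6126 or s = 6.7208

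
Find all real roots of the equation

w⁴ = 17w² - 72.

w = -3 or w = -2.8284 or w = 2.8284 or w = 3

Let u = w². The equation becomes u² - 17u + 72 = 0.
Factor: (u - 9)(u - 8) = 0, so u = 9 or u = 8.
w² = 9 gives w = ±3.
w² = 8 gives w = ±2·√(2) ≈ ±2.8284.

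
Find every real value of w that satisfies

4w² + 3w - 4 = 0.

Discriminant: (3)² − 4·4·(-4) = 73.
Quadratic formula: w = (-3 ± √73) / 8.
So w = -3/8 + √(73)/8 ≈ 0.693 or w = -√(73)/8 - 3/8 ≈ -1.443.

w = -1.443 or w = 0.693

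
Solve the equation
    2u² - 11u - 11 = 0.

u = -0.8642 or u = 6.3642

Discriminant: (-11)² − 4·2·(-11) = 209.
Quadratic formula: u = (11 ± √209) / 4.
So u = 11/4 + √(209)/4 ≈ 6.3642 or u = 11/4 - √(209)/4 ≈ -0.8642.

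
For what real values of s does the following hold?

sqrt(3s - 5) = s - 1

Square both sides: 3s - 5 = (s - 1)^2.
Expand and rearrange: s^2 - 5s + 6 = 0.
Solving gives s = 3 or s = 2.
Check each candidate in the original equation:
  s = 3: sqrt(4) = 2, while s - 1 = 2 — valid.
  s = 2: sqrt(1) = 1, while s - 1 = 1 — valid.

s = 2 or s = 3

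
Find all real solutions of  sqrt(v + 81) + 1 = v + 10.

v = 0

Isolate the radical: sqrt(v + 81) = v + 9.
Square both sides: v + 81 = (v + 9)^2.
Expand and rearrange: v^2 + 17v = 0.
Solving gives v = 0 or v = -17.
Check each candidate in the original equation:
  v = 0: sqrt(81) = 9, while v + 9 = 9 — valid.
  v = -17: sqrt(64) = 8, while v + 9 = -8 — extraneous.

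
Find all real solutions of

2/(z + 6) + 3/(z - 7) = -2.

z = -7.1189 or z = 5.6189

Multiply both sides by (z + 6)(z - 7):
2(z - 7) + 3(z + 6) = -2(z + 6)(z - 7).
Expand and collect terms: -2z^2 - 3z + 80 = 0.
By the quadratic formula, z = (3 +/- sqrt(649)) / -4, so z ~= -7.1189 or z ~= 5.6189.
Neither value makes a denominator zero (z != -6, z != 7), so both are valid.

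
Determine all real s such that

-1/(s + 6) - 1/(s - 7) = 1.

Multiply both sides by (s + 6)(s - 7):
-(s - 7) - (s + 6) = (s + 6)(s - 7).
Expand and collect terms: s^2 + s - 43 = 0.
By the quadratic formula, s = (-1 +/- sqrt(173)) / 2, so s ~= 6.0765 or s ~= -7.0765.
Neither value makes a denominator zero (s != -6, s != 7), so both are valid.

s = -7.0765 or s = 6.0765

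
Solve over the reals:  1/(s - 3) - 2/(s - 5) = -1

Multiply both sides by (s - 3)(s - 5):
(s - 5) - 2(s - 3) = -(s - 3)(s - 5).
Expand and collect terms: -s^2 + 9s - 16 = 0.
By the quadratic formula, s = (-9 +/- sqrt(17)) / -2, so s ~= 2.4384 or s ~= 6.5616.
Neither value makes a denominator zero (s != 3, s != 5), so both are valid.

s = 2.4384 or s = 6.5616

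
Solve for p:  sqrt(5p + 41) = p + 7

Square both sides: 5p + 41 = (p + 7)^2.
Expand and rearrange: p^2 + 9p + 8 = 0.
Solving gives p = -1 or p = -8.
Check each candidate in the original equation:
  p = -1: sqrt(36) = 6, while p + 7 = 6 — valid.
  p = -8: sqrt(1) = 1, while p + 7 = -1 — extraneous.

p = -1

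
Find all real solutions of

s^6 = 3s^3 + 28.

Let u = s^3. The equation becomes u^2 - 3u - 28 = 0.
Factor: (u - 7)(u + 4) = 0, so u = 7 or u = -4.
s^3 = 7 gives s = (7)^(1/3) ~= 1.9129.
s^3 = -4 gives s = -(4)^(1/3) ~= -1.5874.

s = -1.5874 or s = 1.9129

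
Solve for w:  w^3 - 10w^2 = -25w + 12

w = 0.6277 or w = 3 or w = 6.3723

Rearrange: w^3 - 10w^2 + 25w - 12 = 0.
Possible rational roots are divisors of -12. Testing w = 3 gives 0, so (w - 3) is a factor.
Divide: w^3 - 10w^2 + 25w - 12 = (w - 3)(w^2 - 7w + 4).
Apply the quadratic formula to w^2 - 7w + 4 = 0: w = (7 +/- sqrt(33))/2, i.e. w ~= 6.3723 or w ~= 0.6277.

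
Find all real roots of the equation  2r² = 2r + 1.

r = -0.366 or r = 1.366

Rearrange to standard form: 2r² - 2r - 1 = 0.
Discriminant: (-2)² − 4·2·(-1) = 12.
Quadratic formula: r = (2 ± √12) / 4.
So r = 1/2 + √(3)/2 ≈ 1.366 or r = 1/2 - √(3)/2 ≈ -0.366.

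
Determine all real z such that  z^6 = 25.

z = -1.71 or z = 1.71

Let u = z^3. The equation becomes u^2 - 25 = 0.
Factor: (u - 5)(u + 5) = 0, so u = 5 or u = -5.
z^3 = 5 gives z = (5)^(1/3) ~= 1.71.
z^3 = -5 gives z = -(5)^(1/3) ~= -1.71.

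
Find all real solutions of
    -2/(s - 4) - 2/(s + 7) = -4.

s = -6.5227 or s = 4.5227

Multiply both sides by (s - 4)(s + 7):
-2(s + 7) - 2(s - 4) = -4(s - 4)(s + 7).
Expand and collect terms: -4s² - 8s + 118 = 0.
By the quadratic formula, s = (8 ± √1952) / -8, so s ≈ -6.5227 or s ≈ 4.5227.
Neither value makes a denominator zero (s ≠ 4, s ≠ -7), so both are valid.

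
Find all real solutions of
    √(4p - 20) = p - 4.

Square both sides: 4p - 20 = (p - 4)².
Expand and rearrange: p² - 12p + 36 = 0.
This gives the repeated root p = 6.
Check in the original equation:
  p = 6: √(4) = 2, while p - 4 = 2 — valid.

p = 6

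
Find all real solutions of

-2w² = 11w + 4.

Rearrange to standard form: -2w² - 11w - 4 = 0.
Discriminant: (-11)² − 4·(-2)·(-4) = 89.
Quadratic formula: w = (11 ± √89) / (-4).
So w = -11/4 - √(89)/4 ≈ -5.1085 or w = -11/4 + √(89)/4 ≈ -0.3915.

w = -5.1085 or w = -0.3915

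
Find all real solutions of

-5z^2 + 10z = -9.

Rearrange to standard form: -5z^2 + 10z + 9 = 0.
Discriminant: (10)^2 - 4*(-5)*9 = 280.
Quadratic formula: z = (-10 +/- sqrt(280)) / (-10).
So z = 1 - sqrt(70)/5 ~= -0.6733 or z = 1 + sqrt(70)/5 ~= 2.6733.

z = -0.6733 or z = 2.6733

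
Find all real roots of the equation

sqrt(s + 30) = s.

Square both sides: s + 30 = (s)^2.
Expand and rearrange: s^2 - s - 30 = 0.
Solving gives s = 6 or s = -5.
Check each candidate in the original equation:
  s = 6: sqrt(36) = 6, while s = 6 — valid.
  s = -5: sqrt(25) = 5, while s = -5 — extraneous.

s = 6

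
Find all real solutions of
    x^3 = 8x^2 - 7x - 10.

Rearrange: x^3 - 8x^2 + 7x + 10 = 0.
Possible rational roots are divisors of 10. Testing x = 2 gives 0, so (x - 2) is a factor.
Divide: x^3 - 8x^2 + 7x + 10 = (x - 2)(x^2 - 6x - 5).
Apply the quadratic formula to x^2 - 6x - 5 = 0: x = (6 +/- sqrt(56))/2, i.e. x ~= 6.7417 or x ~= -0.7417.

x = -0.7417 or x = 2 or x = 6.7417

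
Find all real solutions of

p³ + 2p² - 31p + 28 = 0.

Possible rational roots are divisors of 28. Testing p = 4 gives 0, so (p - 4) is a factor.
Divide: p³ + 2p² - 31p + 28 = (p - 4)(p² + 6p - 7).
Factor the quadratic: p = 1 or p = -7.

p = -7 or p = 1 or p = 4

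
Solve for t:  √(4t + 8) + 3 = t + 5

t = -2 or t = 2

Isolate the radical: √(4t + 8) = t + 2.
Square both sides: 4t + 8 = (t + 2)².
Expand and rearrange: t² - 4 = 0.
Solving gives t = 2 or t = -2.
Check each candidate in the original equation:
  t = 2: √(16) = 4, while t + 2 = 4 — valid.
  t = -2: √(0) = 0, while t + 2 = 0 — valid.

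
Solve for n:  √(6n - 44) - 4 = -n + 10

n = 10

Isolate the radical: √(6n - 44) = -n + 14.
Square both sides: 6n - 44 = (-n + 14)².
Expand and rearrange: n² - 34n + 240 = 0.
Solving gives n = 24 or n = 10.
Check each candidate in the original equation:
  n = 24: √(100) = 10, while -n + 14 = -10 — extraneous.
  n = 10: √(16) = 4, while -n + 14 = 4 — valid.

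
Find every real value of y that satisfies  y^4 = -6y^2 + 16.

y = -1.4142 or y = 1.4142

Let u = y^2. The equation becomes u^2 + 6u - 16 = 0.
Factor: (u - 2)(u + 8) = 0, so u = 2 or u = -8.
y^2 = 2 gives y = +/-sqrt(2) ~= +/-1.4142.
y^2 = -8 < 0 has no real solution.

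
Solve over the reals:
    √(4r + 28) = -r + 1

r = -3

Square both sides: 4r + 28 = (-r + 1)².
Expand and rearrange: r² - 6r - 27 = 0.
Solving gives r = 9 or r = -3.
Check each candidate in the original equation:
  r = 9: √(64) = 8, while -r + 1 = -8 — extraneous.
  r = -3: √(16) = 4, while -r + 1 = 4 — valid.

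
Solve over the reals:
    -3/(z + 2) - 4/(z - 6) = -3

z = -1.157 or z = 7.4904

Multiply both sides by (z + 2)(z - 6):
-3(z - 6) - 4(z + 2) = -3(z + 2)(z - 6).
Expand and collect terms: -3z² + 19z + 26 = 0.
By the quadratic formula, z = (-19 ± √673) / -6, so z ≈ -1.157 or z ≈ 7.4904.
Neither value makes a denominator zero (z ≠ -2, z ≠ 6), so both are valid.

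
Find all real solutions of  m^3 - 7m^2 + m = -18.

Rearrange: m^3 - 7m^2 + m + 18 = 0.
Possible rational roots are divisors of 18. Testing m = 2 gives 0, so (m - 2) is a factor.
Divide: m^3 - 7m^2 + m + 18 = (m - 2)(m^2 - 5m - 9).
Apply the quadratic formula to m^2 - 5m - 9 = 0: m = (5 +/- sqrt(61))/2, i.e. m ~= 6.4051 or m ~= -1.4051.

m = -1.4051 or m = 2 or m = 6.4051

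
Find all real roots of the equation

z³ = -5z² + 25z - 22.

z = -8.3218 or z = 1.3218 or z = 2

Rearrange: z³ + 5z² - 25z + 22 = 0.
Possible rational roots are divisors of 22. Testing z = 2 gives 0, so (z - 2) is a factor.
Divide: z³ + 5z² - 25z + 22 = (z - 2)(z² + 7z - 11).
Apply the quadratic formula to z² + 7z - 11 = 0: z = (-7 ± √93)/2, i.e. z ≈ 1.3218 or z ≈ -8.3218.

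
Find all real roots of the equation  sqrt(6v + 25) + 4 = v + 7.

Isolate the radical: sqrt(6v + 25) = v + 3.
Square both sides: 6v + 25 = (v + 3)^2.
Expand and rearrange: v^2 - 16 = 0.
Solving gives v = 4 or v = -4.
Check each candidate in the original equation:
  v = 4: sqrt(49) = 7, while v + 3 = 7 — valid.
  v = -4: sqrt(1) = 1, while v + 3 = -1 — extraneous.

v = 4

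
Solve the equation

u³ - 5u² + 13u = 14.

u = 2

Rearrange: u³ - 5u² + 13u - 14 = 0.
Possible rational roots are divisors of -14. Testing u = 2 gives 0, so (u - 2) is a factor.
Divide: u³ - 5u² + 13u - 14 = (u - 2)(u² - 3u + 7).
The quadratic u² - 3u + 7 has discriminant -19 < 0, so no further real roots.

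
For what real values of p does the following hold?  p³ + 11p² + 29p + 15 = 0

p = -7.3166 or p = -3 or p = -0.6834

Possible rational roots are divisors of 15. Testing p = -3 gives 0, so (p + 3) is a factor.
Divide: p³ + 11p² + 29p + 15 = (p + 3)(p² + 8p + 5).
Apply the quadratic formula to p² + 8p + 5 = 0: p = (-8 ± √44)/2, i.e. p ≈ -0.6834 or p ≈ -7.3166.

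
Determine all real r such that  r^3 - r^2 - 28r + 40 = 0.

Possible rational roots are divisors of 40. Testing r = 5 gives 0, so (r - 5) is a factor.
Divide: r^3 - r^2 - 28r + 40 = (r - 5)(r^2 + 4r - 8).
Apply the quadratic formula to r^2 + 4r - 8 = 0: r = (-4 +/- sqrt(48))/2, i.e. r ~= 1.4641 or r ~= -5.4641.

r = -5.4641 or r = 1.4641 or r = 5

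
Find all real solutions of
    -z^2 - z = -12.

Bring every term to one side: -z^2 - z + 12 = 0.
Factor: -1(z + 4)(z - 3) = 0.
So z = -4 or z = 3.

z = -4 or z = 3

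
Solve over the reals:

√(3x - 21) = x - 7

x = 7 or x = 10

Square both sides: 3x - 21 = (x - 7)².
Expand and rearrange: x² - 17x + 70 = 0.
Solving gives x = 10 or x = 7.
Check each candidate in the original equation:
  x = 10: √(9) = 3, while x - 7 = 3 — valid.
  x = 7: √(0) = 0, while x - 7 = 0 — valid.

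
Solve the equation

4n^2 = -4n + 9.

n = -2.0811 or n = 1.0811

Rearrange to standard form: 4n^2 + 4n - 9 = 0.
Discriminant: (4)^2 - 4*4*(-9) = 160.
Quadratic formula: n = (-4 +/- sqrt(160)) / 8.
So n = -1/2 + sqrt(10)/2 ~= 1.0811 or n = -sqrt(10)/2 - 1/2 ~= -2.0811.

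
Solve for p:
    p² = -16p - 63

p = -9 or p = -7

Bring every term to one side: p² + 16p + 63 = 0.
Factor: (p + 9)(p + 7) = 0.
So p = -9 or p = -7.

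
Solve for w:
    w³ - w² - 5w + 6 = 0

w = -2.3028 or w = 1.3028 or w = 2

Possible rational roots are divisors of 6. Testing w = 2 gives 0, so (w - 2) is a factor.
Divide: w³ - w² - 5w + 6 = (w - 2)(w² + w - 3).
Apply the quadratic formula to w² + w - 3 = 0: w = (-1 ± √13)/2, i.e. w ≈ 1.3028 or w ≈ -2.3028.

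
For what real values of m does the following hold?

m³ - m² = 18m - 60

m = -5

Rearrange: m³ - m² - 18m + 60 = 0.
Possible rational roots are divisors of 60. Testing m = -5 gives 0, so (m + 5) is a factor.
Divide: m³ - m² - 18m + 60 = (m + 5)(m² - 6m + 12).
The quadratic m² - 6m + 12 has discriminant -12 < 0, so no further real roots.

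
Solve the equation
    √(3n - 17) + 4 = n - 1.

n = 6 or n = 7

Isolate the radical: √(3n - 17) = n - 5.
Square both sides: 3n - 17 = (n - 5)².
Expand and rearrange: n² - 13n + 42 = 0.
Solving gives n = 7 or n = 6.
Check each candidate in the original equation:
  n = 7: √(4) = 2, while n - 5 = 2 — valid.
  n = 6: √(1) = 1, while n - 5 = 1 — valid.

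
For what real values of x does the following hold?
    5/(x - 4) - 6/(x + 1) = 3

Multiply both sides by (x - 4)(x + 1):
5(x + 1) - 6(x - 4) = 3(x - 4)(x + 1).
Expand and collect terms: 3x² - 8x - 41 = 0.
By the quadratic formula, x = (8 ± √556) / 6, so x ≈ 5.2633 or x ≈ -2.5966.
Neither value makes a denominator zero (x ≠ 4, x ≠ -1), so both are valid.

x = -2.5966 or x = 5.2633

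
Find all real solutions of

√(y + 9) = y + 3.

Square both sides: y + 9 = (y + 3)².
Expand and rearrange: y² + 5y = 0.
Solving gives y = 0 or y = -5.
Check each candidate in the original equation:
  y = 0: √(9) = 3, while y + 3 = 3 — valid.
  y = -5: √(4) = 2, while y + 3 = -2 — extraneous.

y = 0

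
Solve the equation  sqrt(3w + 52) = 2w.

Square both sides: 3w + 52 = (2w)^2.
Expand and rearrange: 4w^2 - 3w - 52 = 0.
Solving gives w = 4 or w = -3.25.
Check each candidate in the original equation:
  w = 4: sqrt(64) = 8, while 2w = 8 — valid.
  w = -3.25: sqrt(42.25) = 6.5, while 2w = -6.5 — extraneous.

w = 4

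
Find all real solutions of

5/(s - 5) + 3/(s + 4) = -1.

s = -8.7202 or s = 1.7202

Multiply both sides by (s - 5)(s + 4):
5(s + 4) + 3(s - 5) = -(s - 5)(s + 4).
Expand and collect terms: -s² - 7s + 15 = 0.
By the quadratic formula, s = (7 ± √109) / -2, so s ≈ -8.7202 or s ≈ 1.7202.
Neither value makes a denominator zero (s ≠ 5, s ≠ -4), so both are valid.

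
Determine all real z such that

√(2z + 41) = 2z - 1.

z = 4

Square both sides: 2z + 41 = (2z - 1)².
Expand and rearrange: 4z² - 6z - 40 = 0.
Solving gives z = 4 or z = -2.5.
Check each candidate in the original equation:
  z = 4: √(49) = 7, while 2z - 1 = 7 — valid.
  z = -2.5: √(36) = 6, while 2z - 1 = -6 — extraneous.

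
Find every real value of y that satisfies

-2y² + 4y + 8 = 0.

y = -1.2361 or y = 3.2361

Discriminant: (4)² − 4·(-2)·8 = 80.
Quadratic formula: y = (-4 ± √80) / (-4).
So y = 1 - √(5) ≈ -1.2361 or y = 1 + √(5) ≈ 3.2361.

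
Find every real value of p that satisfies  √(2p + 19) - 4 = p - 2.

Isolate the radical: √(2p + 19) = p + 2.
Square both sides: 2p + 19 = (p + 2)².
Expand and rearrange: p² + 2p - 15 = 0.
Solving gives p = 3 or p = -5.
Check each candidate in the original equation:
  p = 3: √(25) = 5, while p + 2 = 5 — valid.
  p = -5: √(9) = 3, while p + 2 = -3 — extraneous.

p = 3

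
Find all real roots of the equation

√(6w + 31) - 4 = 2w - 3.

w = 3

Isolate the radical: √(6w + 31) = 2w + 1.
Square both sides: 6w + 31 = (2w + 1)².
Expand and rearrange: 4w² - 2w - 30 = 0.
Solving gives w = 3 or w = -2.5.
Check each candidate in the original equation:
  w = 3: √(49) = 7, while 2w + 1 = 7 — valid.
  w = -2.5: √(16) = 4, while 2w + 1 = -4 — extraneous.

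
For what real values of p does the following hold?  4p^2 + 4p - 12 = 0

Discriminant: (4)^2 - 4*4*(-12) = 208.
Quadratic formula: p = (-4 +/- sqrt(208)) / 8.
So p = -1/2 + sqrt(13)/2 ~= 1.3028 or p = -sqrt(13)/2 - 1/2 ~= -2.3028.

p = -2.3028 or p = 1.3028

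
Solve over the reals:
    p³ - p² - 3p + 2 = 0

p = -1.618 or p = 0.618 or p = 2

Possible rational roots are divisors of 2. Testing p = 2 gives 0, so (p - 2) is a factor.
Divide: p³ - p² - 3p + 2 = (p - 2)(p² + p - 1).
Apply the quadratic formula to p² + p - 1 = 0: p = (-1 ± √5)/2, i.e. p ≈ 0.618 or p ≈ -1.618.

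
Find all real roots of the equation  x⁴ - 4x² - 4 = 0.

Let u = x². The equation becomes u² - 4u - 4 = 0.
By the quadratic formula, u = 2 + 2·√(2) or u = 2 - 2·√(2).
x² = 2 + 2·√(2) gives x = ±√(2 + 2·√(2)) ≈ ±2.1974.
x² = 2 - 2·√(2) < 0 has no real solution.

x = -2.1974 or x = 2.1974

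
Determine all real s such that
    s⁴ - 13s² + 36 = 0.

s = -3 or s = -2 or s = 2 or s = 3

Let u = s². The equation becomes u² - 13u + 36 = 0.
Factor: (u - 4)(u - 9) = 0, so u = 4 or u = 9.
s² = 4 gives s = ±2.
s² = 9 gives s = ±3.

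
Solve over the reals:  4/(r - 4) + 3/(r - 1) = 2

Multiply both sides by (r - 4)(r - 1):
4(r - 1) + 3(r - 4) = 2(r - 4)(r - 1).
Expand and collect terms: 2r² - 17r + 24 = 0.
By the quadratic formula, r = (17 ± √97) / 4, so r ≈ 6.7122 or r ≈ 1.7878.
Neither value makes a denominator zero (r ≠ 4, r ≠ 1), so both are valid.

r = 1.7878 or r = 6.7122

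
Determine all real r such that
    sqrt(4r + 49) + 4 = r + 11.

Isolate the radical: sqrt(4r + 49) = r + 7.
Square both sides: 4r + 49 = (r + 7)^2.
Expand and rearrange: r^2 + 10r = 0.
Solving gives r = 0 or r = -10.
Check each candidate in the original equation:
  r = 0: sqrt(49) = 7, while r + 7 = 7 — valid.
  r = -10: sqrt(9) = 3, while r + 7 = -3 — extraneous.

r = 0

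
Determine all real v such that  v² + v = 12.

Bring every term to one side: v² + v - 12 = 0.
Factor: (v - 3)(v + 4) = 0.
So v = 3 or v = -4.

v = -4 or v = 3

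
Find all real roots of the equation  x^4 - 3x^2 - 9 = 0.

x = -2.2032 or x = 2.2032

Let u = x^2. The equation becomes u^2 - 3u - 9 = 0.
By the quadratic formula, u = 3/2 + 3*sqrt(5)/2 or u = 3/2 - 3*sqrt(5)/2.
x^2 = 3/2 + 3*sqrt(5)/2 gives x = +/-sqrt(3/2 + 3*sqrt(5)/2) ~= +/-2.2032.
x^2 = 3/2 - 3*sqrt(5)/2 < 0 has no real solution.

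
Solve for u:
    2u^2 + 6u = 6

u = -3.7913 or u = 0.7913

Rearrange to standard form: 2u^2 + 6u - 6 = 0.
Discriminant: (6)^2 - 4*2*(-6) = 84.
Quadratic formula: u = (-6 +/- sqrt(84)) / 4.
So u = -3/2 + sqrt(21)/2 ~= 0.7913 or u = -sqrt(21)/2 - 3/2 ~= -3.7913.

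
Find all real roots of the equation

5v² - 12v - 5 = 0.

Discriminant: (-12)² − 4·5·(-5) = 244.
Quadratic formula: v = (12 ± √244) / 10.
So v = 6/5 + √(61)/5 ≈ 2.762 or v = 6/5 - √(61)/5 ≈ -0.362.

v = -0.362 or v = 2.762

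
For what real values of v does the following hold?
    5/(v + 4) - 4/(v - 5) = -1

v = -7.8102 or v = 7.8102

Multiply both sides by (v + 4)(v - 5):
5(v - 5) - 4(v + 4) = -(v + 4)(v - 5).
Expand and collect terms: -v^2 + 61 = 0.
By the quadratic formula, v = (0 +/- sqrt(244)) / -2, so v ~= -7.8102 or v ~= 7.8102.
Neither value makes a denominator zero (v != -4, v != 5), so both are valid.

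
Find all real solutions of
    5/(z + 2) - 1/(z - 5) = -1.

z = -6.6033 or z = 5.6033

Multiply both sides by (z + 2)(z - 5):
5(z - 5) - (z + 2) = -(z + 2)(z - 5).
Expand and collect terms: -z^2 - z + 37 = 0.
By the quadratic formula, z = (1 +/- sqrt(149)) / -2, so z ~= -6.6033 or z ~= 5.6033.
Neither value makes a denominator zero (z != -2, z != 5), so both are valid.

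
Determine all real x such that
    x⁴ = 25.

Let u = x². The equation becomes u² - 25 = 0.
Factor: (u + 5)(u - 5) = 0, so u = -5 or u = 5.
x² = -5 < 0 has no real solution.
x² = 5 gives x = ±√(5) ≈ ±2.2361.

x = -2.2361 or x = 2.2361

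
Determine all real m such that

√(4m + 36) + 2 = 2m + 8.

Isolate the radical: √(4m + 36) = 2m + 6.
Square both sides: 4m + 36 = (2m + 6)².
Expand and rearrange: 4m² + 20m = 0.
Solving gives m = 0 or m = -5.
Check each candidate in the original equation:
  m = 0: √(36) = 6, while 2m + 6 = 6 — valid.
  m = -5: √(16) = 4, while 2m + 6 = -4 — extraneous.

m = 0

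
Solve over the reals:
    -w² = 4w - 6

Rearrange to standard form: -w² - 4w + 6 = 0.
Discriminant: (-4)² − 4·(-1)·6 = 40.
Quadratic formula: w = (4 ± √40) / (-2).
So w = -√(10) - 2 ≈ -5.1623 or w = -2 + √(10) ≈ 1.1623.

w = -5.1623 or w = 1.1623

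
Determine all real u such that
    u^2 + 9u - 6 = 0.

u = -9.6235 or u = 0.6235

Discriminant: (9)^2 - 4*1*(-6) = 105.
Quadratic formula: u = (-9 +/- sqrt(105)) / 2.
So u = -9/2 + sqrt(105)/2 ~= 0.6235 or u = -sqrt(105)/2 - 9/2 ~= -9.6235.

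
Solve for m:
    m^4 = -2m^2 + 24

m = -2 or m = 2

Let u = m^2. The equation becomes u^2 + 2u - 24 = 0.
Factor: (u + 6)(u - 4) = 0, so u = -6 or u = 4.
m^2 = -6 < 0 has no real solution.
m^2 = 4 gives m = +/-2.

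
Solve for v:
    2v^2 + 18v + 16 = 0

Factor: 2(v + 8)(v + 1) = 0.
So v = -8 or v = -1.

v = -8 or v = -1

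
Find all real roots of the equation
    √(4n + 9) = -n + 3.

n = 0

Square both sides: 4n + 9 = (-n + 3)².
Expand and rearrange: n² - 10n = 0.
Solving gives n = 10 or n = 0.
Check each candidate in the original equation:
  n = 10: √(49) = 7, while -n + 3 = -7 — extraneous.
  n = 0: √(9) = 3, while -n + 3 = 3 — valid.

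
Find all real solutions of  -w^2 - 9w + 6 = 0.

Discriminant: (-9)^2 - 4*(-1)*6 = 105.
Quadratic formula: w = (9 +/- sqrt(105)) / (-2).
So w = -sqrt(105)/2 - 9/2 ~= -9.6235 or w = -9/2 + sqrt(105)/2 ~= 0.6235.

w = -9.6235 or w = 0.6235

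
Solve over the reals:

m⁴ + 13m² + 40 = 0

No real solutions.

Let u = m². The equation becomes u² + 13u + 40 = 0.
Factor: (u + 8)(u + 5) = 0, so u = -8 or u = -5.
m² = -8 < 0 has no real solution.
m² = -5 < 0 has no real solution.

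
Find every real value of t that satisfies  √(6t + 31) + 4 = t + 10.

t = -5 or t = -1

Isolate the radical: √(6t + 31) = t + 6.
Square both sides: 6t + 31 = (t + 6)².
Expand and rearrange: t² + 6t + 5 = 0.
Solving gives t = -1 or t = -5.
Check each candidate in the original equation:
  t = -1: √(25) = 5, while t + 6 = 5 — valid.
  t = -5: √(1) = 1, while t + 6 = 1 — valid.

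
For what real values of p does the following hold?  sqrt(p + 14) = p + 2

Square both sides: p + 14 = (p + 2)^2.
Expand and rearrange: p^2 + 3p - 10 = 0.
Solving gives p = 2 or p = -5.
Check each candidate in the original equation:
  p = 2: sqrt(16) = 4, while p + 2 = 4 — valid.
  p = -5: sqrt(9) = 3, while p + 2 = -3 — extraneous.

p = 2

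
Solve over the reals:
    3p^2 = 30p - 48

p = 2 or p = 8

Bring every term to one side: 3p^2 - 30p + 48 = 0.
Factor: 3(p - 2)(p - 8) = 0.
So p = 2 or p = 8.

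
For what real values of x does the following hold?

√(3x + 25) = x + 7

x = -3

Square both sides: 3x + 25 = (x + 7)².
Expand and rearrange: x² + 11x + 24 = 0.
Solving gives x = -3 or x = -8.
Check each candidate in the original equation:
  x = -3: √(16) = 4, while x + 7 = 4 — valid.
  x = -8: √(1) = 1, while x + 7 = -1 — extraneous.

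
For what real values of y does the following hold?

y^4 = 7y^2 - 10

Let u = y^2. The equation becomes u^2 - 7u + 10 = 0.
Factor: (u - 2)(u - 5) = 0, so u = 2 or u = 5.
y^2 = 2 gives y = +/-sqrt(2) ~= +/-1.4142.
y^2 = 5 gives y = +/-sqrt(5) ~= +/-2.2361.

y = -2.2361 or y = -1.4142 or y = 1.4142 or y = 2.2361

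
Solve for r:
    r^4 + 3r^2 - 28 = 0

Let u = r^2. The equation becomes u^2 + 3u - 28 = 0.
Factor: (u - 4)(u + 7) = 0, so u = 4 or u = -7.
r^2 = 4 gives r = +/-2.
r^2 = -7 < 0 has no real solution.

r = -2 or r = 2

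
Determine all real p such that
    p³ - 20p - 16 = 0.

p = -4 or p = -0.8284 or p = 4.8284

Possible rational roots are divisors of -16. Testing p = -4 gives 0, so (p + 4) is a factor.
Divide: p³ - 20p - 16 = (p + 4)(p² - 4p - 4).
Apply the quadratic formula to p² - 4p - 4 = 0: p = (4 ± √32)/2, i.e. p ≈ 4.8284 or p ≈ -0.8284.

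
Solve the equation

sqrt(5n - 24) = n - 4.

Square both sides: 5n - 24 = (n - 4)^2.
Expand and rearrange: n^2 - 13n + 40 = 0.
Solving gives n = 8 or n = 5.
Check each candidate in the original equation:
  n = 8: sqrt(16) = 4, while n - 4 = 4 — valid.
  n = 5: sqrt(1) = 1, while n - 4 = 1 — valid.

n = 5 or n = 8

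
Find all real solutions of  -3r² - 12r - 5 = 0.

Discriminant: (-12)² − 4·(-3)·(-5) = 84.
Quadratic formula: r = (12 ± √84) / (-6).
So r = -2 - √(21)/3 ≈ -3.5275 or r = -2 + √(21)/3 ≈ -0.4725.

r = -3.5275 or r = -0.4725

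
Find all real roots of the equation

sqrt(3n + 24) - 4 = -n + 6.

n = 4

Isolate the radical: sqrt(3n + 24) = -n + 10.
Square both sides: 3n + 24 = (-n + 10)^2.
Expand and rearrange: n^2 - 23n + 76 = 0.
Solving gives n = 19 or n = 4.
Check each candidate in the original equation:
  n = 19: sqrt(81) = 9, while -n + 10 = -9 — extraneous.
  n = 4: sqrt(36) = 6, while -n + 10 = 6 — valid.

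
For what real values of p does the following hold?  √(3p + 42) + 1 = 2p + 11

p = -2

Isolate the radical: √(3p + 42) = 2p + 10.
Square both sides: 3p + 42 = (2p + 10)².
Expand and rearrange: 4p² + 37p + 58 = 0.
Solving gives p = -2 or p = -7.25.
Check each candidate in the original equation:
  p = -2: √(36) = 6, while 2p + 10 = 6 — valid.
  p = -7.25: √(20.25) = 4.5, while 2p + 10 = -4.5 — extraneous.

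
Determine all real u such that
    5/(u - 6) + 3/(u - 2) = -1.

u = -4 or u = 4

Multiply both sides by (u - 6)(u - 2):
5(u - 2) + 3(u - 6) = -(u - 6)(u - 2).
Expand and collect terms: -u² + 16 = 0.
Factor or apply the quadratic formula: u = -4 or u = 4.
Neither value makes a denominator zero (u ≠ 6, u ≠ 2), so both are valid.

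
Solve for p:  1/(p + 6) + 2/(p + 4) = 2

p = -5.6861 or p = -2.8139

Multiply both sides by (p + 6)(p + 4):
(p + 4) + 2(p + 6) = 2(p + 6)(p + 4).
Expand and collect terms: 2p² + 17p + 32 = 0.
By the quadratic formula, p = (-17 ± √33) / 4, so p ≈ -2.8139 or p ≈ -5.6861.
Neither value makes a denominator zero (p ≠ -6, p ≠ -4), so both are valid.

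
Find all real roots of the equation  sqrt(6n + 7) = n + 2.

Square both sides: 6n + 7 = (n + 2)^2.
Expand and rearrange: n^2 - 2n - 3 = 0.
Solving gives n = 3 or n = -1.
Check each candidate in the original equation:
  n = 3: sqrt(25) = 5, while n + 2 = 5 — valid.
  n = -1: sqrt(1) = 1, while n + 2 = 1 — valid.

n = -1 or n = 3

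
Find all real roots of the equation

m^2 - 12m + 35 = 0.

m = 5 or m = 7

Factor: (m - 7)(m - 5) = 0.
So m = 7 or m = 5.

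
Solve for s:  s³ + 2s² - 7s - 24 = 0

s = 3

Possible rational roots are divisors of -24. Testing s = 3 gives 0, so (s - 3) is a factor.
Divide: s³ + 2s² - 7s - 24 = (s - 3)(s² + 5s + 8).
The quadratic s² + 5s + 8 has discriminant -7 < 0, so no further real roots.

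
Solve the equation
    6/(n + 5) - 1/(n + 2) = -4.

Multiply both sides by (n + 5)(n + 2):
6(n + 2) - (n + 5) = -4(n + 5)(n + 2).
Expand and collect terms: -4n^2 - 33n - 47 = 0.
By the quadratic formula, n = (33 +/- sqrt(337)) / -8, so n ~= -6.4197 or n ~= -1.8303.
Neither value makes a denominator zero (n != -5, n != -2), so both are valid.

n = -6.4197 or n = -1.8303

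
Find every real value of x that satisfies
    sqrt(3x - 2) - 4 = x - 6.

x = 6

Isolate the radical: sqrt(3x - 2) = x - 2.
Square both sides: 3x - 2 = (x - 2)^2.
Expand and rearrange: x^2 - 7x + 6 = 0.
Solving gives x = 6 or x = 1.
Check each candidate in the original equation:
  x = 6: sqrt(16) = 4, while x - 2 = 4 — valid.
  x = 1: sqrt(1) = 1, while x - 2 = -1 — extraneous.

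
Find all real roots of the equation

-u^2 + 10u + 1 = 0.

Discriminant: (10)^2 - 4*(-1)*1 = 104.
Quadratic formula: u = (-10 +/- sqrt(104)) / (-2).
So u = 5 - sqrt(26) ~= -0.099 or u = 5 + sqrt(26) ~= 10.099.

u = -0.099 or u = 10.099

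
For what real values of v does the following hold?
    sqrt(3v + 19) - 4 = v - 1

v = 2

Isolate the radical: sqrt(3v + 19) = v + 3.
Square both sides: 3v + 19 = (v + 3)^2.
Expand and rearrange: v^2 + 3v - 10 = 0.
Solving gives v = 2 or v = -5.
Check each candidate in the original equation:
  v = 2: sqrt(25) = 5, while v + 3 = 5 — valid.
  v = -5: sqrt(4) = 2, while v + 3 = -2 — extraneous.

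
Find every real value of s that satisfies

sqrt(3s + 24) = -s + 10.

Square both sides: 3s + 24 = (-s + 10)^2.
Expand and rearrange: s^2 - 23s + 76 = 0.
Solving gives s = 19 or s = 4.
Check each candidate in the original equation:
  s = 19: sqrt(81) = 9, while -s + 10 = -9 — extraneous.
  s = 4: sqrt(36) = 6, while -s + 10 = 6 — valid.

s = 4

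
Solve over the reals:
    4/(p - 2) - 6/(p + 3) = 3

p = -4.6667 or p = 3

Multiply both sides by (p - 2)(p + 3):
4(p + 3) - 6(p - 2) = 3(p - 2)(p + 3).
Expand and collect terms: 3p^2 + 5p - 42 = 0.
Factor or apply the quadratic formula: p = 3 or p = -4.6667.
Neither value makes a denominator zero (p != 2, p != -3), so both are valid.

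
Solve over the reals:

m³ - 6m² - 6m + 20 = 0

m = -2 or m = 1.5505 or m = 6.4495

Possible rational roots are divisors of 20. Testing m = -2 gives 0, so (m + 2) is a factor.
Divide: m³ - 6m² - 6m + 20 = (m + 2)(m² - 8m + 10).
Apply the quadratic formula to m² - 8m + 10 = 0: m = (8 ± √24)/2, i.e. m ≈ 6.4495 or m ≈ 1.5505.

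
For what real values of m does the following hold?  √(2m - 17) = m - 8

Square both sides: 2m - 17 = (m - 8)².
Expand and rearrange: m² - 18m + 81 = 0.
This gives the repeated root m = 9.
Check in the original equation:
  m = 9: √(1) = 1, while m - 8 = 1 — valid.

m = 9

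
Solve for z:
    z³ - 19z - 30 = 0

Possible rational roots are divisors of -30. Testing z = 5 gives 0, so (z - 5) is a factor.
Divide: z³ - 19z - 30 = (z - 5)(z² + 5z + 6).
Factor the quadratic: z = -2 or z = -3.

z = -3 or z = -2 or z = 5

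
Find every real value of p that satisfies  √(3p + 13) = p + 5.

p = -4 or p = -3

Square both sides: 3p + 13 = (p + 5)².
Expand and rearrange: p² + 7p + 12 = 0.
Solving gives p = -3 or p = -4.
Check each candidate in the original equation:
  p = -3: √(4) = 2, while p + 5 = 2 — valid.
  p = -4: √(1) = 1, while p + 5 = 1 — valid.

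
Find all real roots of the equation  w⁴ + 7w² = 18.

w = -1.4142 or w = 1.4142

Let u = w². The equation becomes u² + 7u - 18 = 0.
Factor: (u + 9)(u - 2) = 0, so u = -9 or u = 2.
w² = -9 < 0 has no real solution.
w² = 2 gives w = ±√(2) ≈ ±1.4142.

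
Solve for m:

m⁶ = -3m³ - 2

m = -1.2599 or m = -1

Let u = m³. The equation becomes u² + 3u + 2 = 0.
Factor: (u + 1)(u + 2) = 0, so u = -1 or u = -2.
m³ = -1 gives m = -1.
m³ = -2 gives m = -∛(2) ≈ -1.2599.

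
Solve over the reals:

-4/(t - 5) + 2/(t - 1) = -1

Multiply both sides by (t - 5)(t - 1):
-4(t - 1) + 2(t - 5) = -(t - 5)(t - 1).
Expand and collect terms: -t² + 8t + 1 = 0.
By the quadratic formula, t = (-8 ± √68) / -2, so t ≈ -0.1231 or t ≈ 8.1231.
Neither value makes a denominator zero (t ≠ 5, t ≠ 1), so both are valid.

t = -0.1231 or t = 8.1231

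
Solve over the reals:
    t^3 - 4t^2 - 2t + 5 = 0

Possible rational roots are divisors of 5. Testing t = 1 gives 0, so (t - 1) is a factor.
Divide: t^3 - 4t^2 - 2t + 5 = (t - 1)(t^2 - 3t - 5).
Apply the quadratic formula to t^2 - 3t - 5 = 0: t = (3 +/- sqrt(29))/2, i.e. t ~= 4.1926 or t ~= -1.1926.

t = -1.1926 or t = 1 or t = 4.1926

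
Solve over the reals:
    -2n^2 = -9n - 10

n = -0.9221 or n = 5.4221

Rearrange to standard form: -2n^2 + 9n + 10 = 0.
Discriminant: (9)^2 - 4*(-2)*10 = 161.
Quadratic formula: n = (-9 +/- sqrt(161)) / (-4).
So n = 9/4 - sqrt(161)/4 ~= -0.9221 or n = 9/4 + sqrt(161)/4 ~= 5.4221.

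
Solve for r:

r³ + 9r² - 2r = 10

r = -9.099 or r = -1 or r = 1.099

Rearrange: r³ + 9r² - 2r - 10 = 0.
Possible rational roots are divisors of -10. Testing r = -1 gives 0, so (r + 1) is a factor.
Divide: r³ + 9r² - 2r - 10 = (r + 1)(r² + 8r - 10).
Apply the quadratic formula to r² + 8r - 10 = 0: r = (-8 ± √104)/2, i.e. r ≈ 1.099 or r ≈ -9.099.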